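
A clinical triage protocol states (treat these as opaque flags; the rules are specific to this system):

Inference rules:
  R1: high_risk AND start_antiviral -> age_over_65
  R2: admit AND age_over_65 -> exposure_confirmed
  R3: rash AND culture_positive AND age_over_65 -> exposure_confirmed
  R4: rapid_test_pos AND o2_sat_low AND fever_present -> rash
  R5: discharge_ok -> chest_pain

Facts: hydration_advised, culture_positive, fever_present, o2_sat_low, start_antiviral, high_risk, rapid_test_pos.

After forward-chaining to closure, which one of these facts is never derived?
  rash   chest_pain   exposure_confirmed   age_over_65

Round 1 — R1, R4, derive age_over_65, rash.
Round 2 — R3, derive exposure_confirmed.
Derived: age_over_65 (round 1), rash (round 1), exposure_confirmed (round 2). chest_pain never appears in any round.

chest_pain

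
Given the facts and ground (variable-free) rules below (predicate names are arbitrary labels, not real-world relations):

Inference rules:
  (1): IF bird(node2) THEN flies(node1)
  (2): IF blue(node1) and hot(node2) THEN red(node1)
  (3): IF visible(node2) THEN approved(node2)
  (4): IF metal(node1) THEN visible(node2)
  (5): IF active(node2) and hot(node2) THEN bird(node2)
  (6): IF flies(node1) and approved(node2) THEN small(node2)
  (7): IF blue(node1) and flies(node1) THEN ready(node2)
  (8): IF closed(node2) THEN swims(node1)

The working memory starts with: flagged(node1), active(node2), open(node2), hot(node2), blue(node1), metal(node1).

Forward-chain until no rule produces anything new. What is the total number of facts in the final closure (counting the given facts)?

13

Round 1: (2) [IF blue(node1) and hot(node2) THEN red(node1)]; (4) [IF metal(node1) THEN visible(node2)]; (5) [IF active(node2) and hot(node2) THEN bird(node2)]. Adds red(node1), visible(node2), bird(node2).
Round 2: (1) [IF bird(node2) THEN flies(node1)]; (3) [IF visible(node2) THEN approved(node2)]. Adds flies(node1), approved(node2).
Round 3: (6) [IF flies(node1) and approved(node2) THEN small(node2)]; (7) [IF blue(node1) and flies(node1) THEN ready(node2)]. Adds small(node2), ready(node2).
Closure: {active(node2), approved(node2), bird(node2), blue(node1), flagged(node1), flies(node1), hot(node2), metal(node1), open(node2), ready(node2), red(node1), small(node2), visible(node2)} — 13 facts.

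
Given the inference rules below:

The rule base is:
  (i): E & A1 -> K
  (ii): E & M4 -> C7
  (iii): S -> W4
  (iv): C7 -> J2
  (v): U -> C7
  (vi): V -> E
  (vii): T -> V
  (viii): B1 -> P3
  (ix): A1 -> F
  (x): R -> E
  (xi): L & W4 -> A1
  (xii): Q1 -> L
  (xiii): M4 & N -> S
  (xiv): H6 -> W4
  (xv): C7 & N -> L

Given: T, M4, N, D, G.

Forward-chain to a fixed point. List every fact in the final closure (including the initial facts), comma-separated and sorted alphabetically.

Round 1 — (vii), (xiii), derive V, S.
Round 2 — (iii), (vi), derive W4, E.
Round 3 — (ii), derive C7.
Round 4 — (iv), (xv), derive J2, L.
Round 5 — (xi), derive A1.
Round 6 — (i), (ix), derive K, F.

A1, C7, D, E, F, G, J2, K, L, M4, N, S, T, V, W4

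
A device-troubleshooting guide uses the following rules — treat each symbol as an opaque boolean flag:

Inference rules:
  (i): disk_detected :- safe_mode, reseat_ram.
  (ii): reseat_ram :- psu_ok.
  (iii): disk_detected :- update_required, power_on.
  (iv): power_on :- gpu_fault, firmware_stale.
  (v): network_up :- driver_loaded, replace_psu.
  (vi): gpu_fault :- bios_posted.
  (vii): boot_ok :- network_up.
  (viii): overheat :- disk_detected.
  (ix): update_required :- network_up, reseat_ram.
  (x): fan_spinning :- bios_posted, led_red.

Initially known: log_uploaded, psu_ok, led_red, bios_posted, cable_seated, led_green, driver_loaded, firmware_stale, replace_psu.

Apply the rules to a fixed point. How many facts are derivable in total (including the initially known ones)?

Round 1: (ii) [reseat_ram :- psu_ok.]; (v) [network_up :- driver_loaded, replace_psu.]; (vi) [gpu_fault :- bios_posted.]; (x) [fan_spinning :- bios_posted, led_red.]. New: reseat_ram, network_up, gpu_fault, fan_spinning.
Round 2: (iv) [power_on :- gpu_fault, firmware_stale.]; (vii) [boot_ok :- network_up.]; (ix) [update_required :- network_up, reseat_ram.]. New: power_on, boot_ok, update_required.
Round 3: (iii) [disk_detected :- update_required, power_on.]. New: disk_detected.
Round 4: (viii) [overheat :- disk_detected.]. New: overheat.
Closure: {bios_posted, boot_ok, cable_seated, disk_detected, driver_loaded, fan_spinning, firmware_stale, gpu_fault, led_green, led_red, log_uploaded, network_up, overheat, power_on, psu_ok, replace_psu, reseat_ram, update_required} — 18 facts.

18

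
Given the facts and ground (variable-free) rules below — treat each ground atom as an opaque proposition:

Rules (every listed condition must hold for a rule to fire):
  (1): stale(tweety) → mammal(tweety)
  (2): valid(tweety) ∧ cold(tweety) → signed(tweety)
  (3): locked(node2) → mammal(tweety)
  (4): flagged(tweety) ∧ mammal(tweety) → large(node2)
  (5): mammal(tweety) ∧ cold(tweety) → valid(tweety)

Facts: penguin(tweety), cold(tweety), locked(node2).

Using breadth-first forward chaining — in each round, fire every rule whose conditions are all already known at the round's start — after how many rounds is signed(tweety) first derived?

Round 1 — (3), derive mammal(tweety).
Round 2 — (5), derive valid(tweety).
Round 3 — (2), derive signed(tweety).
signed(tweety) first appears in round 3.

3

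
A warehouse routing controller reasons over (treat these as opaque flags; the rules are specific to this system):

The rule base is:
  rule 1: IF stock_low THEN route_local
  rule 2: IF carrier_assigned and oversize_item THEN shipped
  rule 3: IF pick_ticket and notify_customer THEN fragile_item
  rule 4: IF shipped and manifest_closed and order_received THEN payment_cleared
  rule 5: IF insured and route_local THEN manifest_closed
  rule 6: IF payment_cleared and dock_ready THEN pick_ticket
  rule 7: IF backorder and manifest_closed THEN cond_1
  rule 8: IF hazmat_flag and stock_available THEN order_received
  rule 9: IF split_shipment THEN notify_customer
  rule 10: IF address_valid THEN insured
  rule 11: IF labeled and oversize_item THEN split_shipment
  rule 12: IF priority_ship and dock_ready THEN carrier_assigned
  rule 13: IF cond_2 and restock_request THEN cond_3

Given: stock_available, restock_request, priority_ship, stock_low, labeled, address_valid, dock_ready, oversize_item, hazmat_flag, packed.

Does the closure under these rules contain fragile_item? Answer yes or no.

Round 1: rule 1 [IF stock_low THEN route_local]; rule 8 [IF hazmat_flag and stock_available THEN order_received]; rule 10 [IF address_valid THEN insured]; rule 11 [IF labeled and oversize_item THEN split_shipment]; rule 12 [IF priority_ship and dock_ready THEN carrier_assigned]. New: route_local, order_received, insured, split_shipment, carrier_assigned.
Round 2: rule 2 [IF carrier_assigned and oversize_item THEN shipped]; rule 5 [IF insured and route_local THEN manifest_closed]; rule 9 [IF split_shipment THEN notify_customer]. New: shipped, manifest_closed, notify_customer.
Round 3: rule 4 [IF shipped and manifest_closed and order_received THEN payment_cleared]. New: payment_cleared.
Round 4: rule 6 [IF payment_cleared and dock_ready THEN pick_ticket]. New: pick_ticket.
Round 5: rule 3 [IF pick_ticket and notify_customer THEN fragile_item]. New: fragile_item.
fragile_item appears in round 5, so it is derivable.

yes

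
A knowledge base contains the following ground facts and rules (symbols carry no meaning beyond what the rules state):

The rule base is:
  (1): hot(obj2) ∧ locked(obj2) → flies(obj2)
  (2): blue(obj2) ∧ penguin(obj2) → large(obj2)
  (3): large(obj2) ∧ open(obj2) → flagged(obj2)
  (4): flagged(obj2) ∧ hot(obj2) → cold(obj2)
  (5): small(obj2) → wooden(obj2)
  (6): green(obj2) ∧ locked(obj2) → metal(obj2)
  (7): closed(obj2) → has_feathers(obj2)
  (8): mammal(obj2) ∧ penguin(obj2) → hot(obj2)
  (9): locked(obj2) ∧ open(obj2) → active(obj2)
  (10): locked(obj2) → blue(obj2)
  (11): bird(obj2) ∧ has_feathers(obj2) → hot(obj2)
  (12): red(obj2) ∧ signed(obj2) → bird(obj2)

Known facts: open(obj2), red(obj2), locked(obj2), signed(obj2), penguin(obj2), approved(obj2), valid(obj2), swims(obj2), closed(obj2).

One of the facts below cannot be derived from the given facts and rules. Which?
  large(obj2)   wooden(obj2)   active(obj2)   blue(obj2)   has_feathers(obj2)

wooden(obj2)

[1] (7) [closed(obj2) → has_feathers(obj2)]; (9) [locked(obj2) ∧ open(obj2) → active(obj2)]; (10) [locked(obj2) → blue(obj2)]; (12) [red(obj2) ∧ signed(obj2) → bird(obj2)]. ⇒ new: has_feathers(obj2), active(obj2), blue(obj2), bird(obj2).
[2] (2) [blue(obj2) ∧ penguin(obj2) → large(obj2)]; (11) [bird(obj2) ∧ has_feathers(obj2) → hot(obj2)]. ⇒ new: large(obj2), hot(obj2).
[3] (1) [hot(obj2) ∧ locked(obj2) → flies(obj2)]; (3) [large(obj2) ∧ open(obj2) → flagged(obj2)]. ⇒ new: flies(obj2), flagged(obj2).
[4] (4) [flagged(obj2) ∧ hot(obj2) → cold(obj2)]. ⇒ new: cold(obj2).
Derived: has_feathers(obj2) (round 1), active(obj2) (round 1), blue(obj2) (round 1), large(obj2) (round 2). wooden(obj2) never appears in any round.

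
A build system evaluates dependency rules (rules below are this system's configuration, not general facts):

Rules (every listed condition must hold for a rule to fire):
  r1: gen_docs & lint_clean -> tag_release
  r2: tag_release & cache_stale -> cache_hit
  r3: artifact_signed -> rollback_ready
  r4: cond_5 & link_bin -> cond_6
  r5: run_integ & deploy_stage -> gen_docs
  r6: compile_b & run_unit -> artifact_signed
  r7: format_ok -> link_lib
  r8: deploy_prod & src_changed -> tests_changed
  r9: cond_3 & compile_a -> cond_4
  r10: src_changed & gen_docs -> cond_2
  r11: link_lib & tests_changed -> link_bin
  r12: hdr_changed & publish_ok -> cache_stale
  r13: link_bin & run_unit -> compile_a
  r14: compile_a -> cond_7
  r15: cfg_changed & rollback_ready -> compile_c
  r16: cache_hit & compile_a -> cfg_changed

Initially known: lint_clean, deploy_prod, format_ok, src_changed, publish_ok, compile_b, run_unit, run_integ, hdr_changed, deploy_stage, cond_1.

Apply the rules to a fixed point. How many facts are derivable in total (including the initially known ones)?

25

[1] r5 [run_integ & deploy_stage -> gen_docs]; r6 [compile_b & run_unit -> artifact_signed]; r7 [format_ok -> link_lib]; r8 [deploy_prod & src_changed -> tests_changed]; r12 [hdr_changed & publish_ok -> cache_stale]. ⇒ new: gen_docs, artifact_signed, link_lib, tests_changed, cache_stale.
[2] r1 [gen_docs & lint_clean -> tag_release]; r3 [artifact_signed -> rollback_ready]; r10 [src_changed & gen_docs -> cond_2]; r11 [link_lib & tests_changed -> link_bin]. ⇒ new: tag_release, rollback_ready, cond_2, link_bin.
[3] r2 [tag_release & cache_stale -> cache_hit]; r13 [link_bin & run_unit -> compile_a]. ⇒ new: cache_hit, compile_a.
[4] r14 [compile_a -> cond_7]; r16 [cache_hit & compile_a -> cfg_changed]. ⇒ new: cond_7, cfg_changed.
[5] r15 [cfg_changed & rollback_ready -> compile_c]. ⇒ new: compile_c.
Closure: {artifact_signed, cache_hit, cache_stale, cfg_changed, compile_a, compile_b, compile_c, cond_1, cond_2, cond_7, deploy_prod, deploy_stage, format_ok, gen_docs, hdr_changed, link_bin, link_lib, lint_clean, publish_ok, rollback_ready, run_integ, run_unit, src_changed, tag_release, tests_changed} — 25 facts.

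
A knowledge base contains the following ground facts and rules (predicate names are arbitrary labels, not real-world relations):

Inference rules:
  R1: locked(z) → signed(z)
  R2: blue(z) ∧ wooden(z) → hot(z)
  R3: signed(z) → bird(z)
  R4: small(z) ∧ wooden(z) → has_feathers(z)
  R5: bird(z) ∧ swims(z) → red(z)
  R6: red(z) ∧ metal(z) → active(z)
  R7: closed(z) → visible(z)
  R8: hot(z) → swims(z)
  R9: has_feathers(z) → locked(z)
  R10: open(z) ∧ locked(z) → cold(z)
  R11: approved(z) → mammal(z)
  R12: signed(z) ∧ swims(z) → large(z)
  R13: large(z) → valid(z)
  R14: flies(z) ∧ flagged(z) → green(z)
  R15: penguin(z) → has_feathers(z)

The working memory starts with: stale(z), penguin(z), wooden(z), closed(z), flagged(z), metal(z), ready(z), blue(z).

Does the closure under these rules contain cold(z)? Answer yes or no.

no

Round 1: R2 [blue(z) ∧ wooden(z) → hot(z)]; R7 [closed(z) → visible(z)]; R15 [penguin(z) → has_feathers(z)]. Adds hot(z), visible(z), has_feathers(z).
Round 2: R8 [hot(z) → swims(z)]; R9 [has_feathers(z) → locked(z)]. Adds swims(z), locked(z).
Round 3: R1 [locked(z) → signed(z)]. Adds signed(z).
Round 4: R3 [signed(z) → bird(z)]; R12 [signed(z) ∧ swims(z) → large(z)]. Adds bird(z), large(z).
Round 5: R5 [bird(z) ∧ swims(z) → red(z)]; R13 [large(z) → valid(z)]. Adds red(z), valid(z).
Round 6: R6 [red(z) ∧ metal(z) → active(z)]. Adds active(z).
Fixed point reached. cold(z) is concluded only by R10; R10 needs open(z) (never derived).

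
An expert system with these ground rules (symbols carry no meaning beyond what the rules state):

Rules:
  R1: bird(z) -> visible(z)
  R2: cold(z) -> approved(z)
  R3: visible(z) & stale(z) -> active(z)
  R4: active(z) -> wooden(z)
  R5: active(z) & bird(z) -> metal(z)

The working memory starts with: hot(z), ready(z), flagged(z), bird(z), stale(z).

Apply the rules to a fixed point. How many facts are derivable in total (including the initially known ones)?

9

Round 1: R1 [bird(z) -> visible(z)]. New: visible(z).
Round 2: R3 [visible(z) & stale(z) -> active(z)]. New: active(z).
Round 3: R4 [active(z) -> wooden(z)]; R5 [active(z) & bird(z) -> metal(z)]. New: wooden(z), metal(z).
Closure: {active(z), bird(z), flagged(z), hot(z), metal(z), ready(z), stale(z), visible(z), wooden(z)} — 9 facts.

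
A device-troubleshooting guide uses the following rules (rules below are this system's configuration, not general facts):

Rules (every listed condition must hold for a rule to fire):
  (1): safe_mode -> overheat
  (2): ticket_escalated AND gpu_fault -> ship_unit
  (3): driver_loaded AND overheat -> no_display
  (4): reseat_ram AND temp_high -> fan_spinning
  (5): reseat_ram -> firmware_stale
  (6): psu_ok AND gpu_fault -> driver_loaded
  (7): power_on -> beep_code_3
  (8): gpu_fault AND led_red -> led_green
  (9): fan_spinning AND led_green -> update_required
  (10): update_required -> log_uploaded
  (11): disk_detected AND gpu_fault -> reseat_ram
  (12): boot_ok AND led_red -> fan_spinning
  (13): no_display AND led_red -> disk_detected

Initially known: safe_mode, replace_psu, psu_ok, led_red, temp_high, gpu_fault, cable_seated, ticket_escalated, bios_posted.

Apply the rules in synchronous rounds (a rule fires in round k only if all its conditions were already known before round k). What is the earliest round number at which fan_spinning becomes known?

[1] (1) [safe_mode -> overheat]; (2) [ticket_escalated AND gpu_fault -> ship_unit]; (6) [psu_ok AND gpu_fault -> driver_loaded]; (8) [gpu_fault AND led_red -> led_green]. ⇒ new: overheat, ship_unit, driver_loaded, led_green.
[2] (3) [driver_loaded AND overheat -> no_display]. ⇒ new: no_display.
[3] (13) [no_display AND led_red -> disk_detected]. ⇒ new: disk_detected.
[4] (11) [disk_detected AND gpu_fault -> reseat_ram]. ⇒ new: reseat_ram.
[5] (4) [reseat_ram AND temp_high -> fan_spinning]; (5) [reseat_ram -> firmware_stale]. ⇒ new: fan_spinning, firmware_stale.
fan_spinning first appears in round 5.

5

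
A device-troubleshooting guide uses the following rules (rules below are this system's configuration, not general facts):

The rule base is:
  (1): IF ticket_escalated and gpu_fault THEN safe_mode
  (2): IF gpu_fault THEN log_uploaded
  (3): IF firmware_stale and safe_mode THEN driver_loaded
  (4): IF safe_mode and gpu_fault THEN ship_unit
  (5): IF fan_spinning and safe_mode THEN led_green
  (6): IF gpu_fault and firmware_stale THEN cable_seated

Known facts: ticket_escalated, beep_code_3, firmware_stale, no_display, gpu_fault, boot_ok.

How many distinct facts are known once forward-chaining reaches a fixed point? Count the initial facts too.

11

[1] (1) [IF ticket_escalated and gpu_fault THEN safe_mode]; (2) [IF gpu_fault THEN log_uploaded]; (6) [IF gpu_fault and firmware_stale THEN cable_seated]. ⇒ new: safe_mode, log_uploaded, cable_seated.
[2] (3) [IF firmware_stale and safe_mode THEN driver_loaded]; (4) [IF safe_mode and gpu_fault THEN ship_unit]. ⇒ new: driver_loaded, ship_unit.
Closure: {beep_code_3, boot_ok, cable_seated, driver_loaded, firmware_stale, gpu_fault, log_uploaded, no_display, safe_mode, ship_unit, ticket_escalated} — 11 facts.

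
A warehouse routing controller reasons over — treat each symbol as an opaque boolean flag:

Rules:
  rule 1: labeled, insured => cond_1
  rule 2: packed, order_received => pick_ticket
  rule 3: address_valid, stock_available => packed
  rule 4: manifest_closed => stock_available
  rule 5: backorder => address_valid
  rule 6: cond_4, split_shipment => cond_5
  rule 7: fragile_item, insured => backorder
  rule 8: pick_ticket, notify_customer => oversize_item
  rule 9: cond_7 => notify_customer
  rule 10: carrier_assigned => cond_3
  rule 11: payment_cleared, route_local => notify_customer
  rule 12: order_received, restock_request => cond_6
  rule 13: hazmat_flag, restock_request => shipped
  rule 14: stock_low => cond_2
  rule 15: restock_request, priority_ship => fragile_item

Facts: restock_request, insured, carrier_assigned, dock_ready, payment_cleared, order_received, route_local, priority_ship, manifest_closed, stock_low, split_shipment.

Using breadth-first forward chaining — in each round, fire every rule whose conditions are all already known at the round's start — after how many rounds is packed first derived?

4

Round 1 fires rule 4, rule 10, rule 11, rule 12, rule 14, rule 15, giving stock_available, cond_3, notify_customer, cond_6, cond_2, fragile_item.
Round 2 fires rule 7, giving backorder.
Round 3 fires rule 5, giving address_valid.
Round 4 fires rule 3, giving packed.
packed first appears in round 4.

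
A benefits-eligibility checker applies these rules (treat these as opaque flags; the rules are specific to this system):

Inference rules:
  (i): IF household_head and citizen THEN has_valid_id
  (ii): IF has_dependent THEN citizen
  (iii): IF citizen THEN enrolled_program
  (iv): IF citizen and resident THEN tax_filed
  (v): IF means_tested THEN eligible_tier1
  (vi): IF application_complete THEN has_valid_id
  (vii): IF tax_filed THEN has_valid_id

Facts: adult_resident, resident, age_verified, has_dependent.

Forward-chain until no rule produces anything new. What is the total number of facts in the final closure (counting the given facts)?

8

Round 1 fires (ii), giving citizen.
Round 2 fires (iii), (iv), giving enrolled_program, tax_filed.
Round 3 fires (vii), giving has_valid_id.
Closure: {adult_resident, age_verified, citizen, enrolled_program, has_dependent, has_valid_id, resident, tax_filed} — 8 facts.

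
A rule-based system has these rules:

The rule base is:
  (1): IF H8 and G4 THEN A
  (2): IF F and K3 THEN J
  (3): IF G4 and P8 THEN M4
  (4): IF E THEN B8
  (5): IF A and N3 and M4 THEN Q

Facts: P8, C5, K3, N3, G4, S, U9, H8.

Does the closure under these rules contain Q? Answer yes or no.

yes

Round 1 — (1), (3), derive A, M4.
Round 2 — (5), derive Q.
Q appears in round 2, so it is derivable.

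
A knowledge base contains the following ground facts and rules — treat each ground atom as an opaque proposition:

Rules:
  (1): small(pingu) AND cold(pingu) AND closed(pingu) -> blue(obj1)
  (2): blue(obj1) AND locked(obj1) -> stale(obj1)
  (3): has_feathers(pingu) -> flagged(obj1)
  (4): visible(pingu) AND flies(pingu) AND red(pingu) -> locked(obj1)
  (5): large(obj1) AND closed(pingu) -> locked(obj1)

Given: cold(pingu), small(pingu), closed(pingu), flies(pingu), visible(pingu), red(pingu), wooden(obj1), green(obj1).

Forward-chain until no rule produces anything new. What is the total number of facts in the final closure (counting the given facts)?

11

Round 1: (1) [small(pingu) AND cold(pingu) AND closed(pingu) -> blue(obj1)]; (4) [visible(pingu) AND flies(pingu) AND red(pingu) -> locked(obj1)]. Adds blue(obj1), locked(obj1).
Round 2: (2) [blue(obj1) AND locked(obj1) -> stale(obj1)]. Adds stale(obj1).
Closure: {blue(obj1), closed(pingu), cold(pingu), flies(pingu), green(obj1), locked(obj1), red(pingu), small(pingu), stale(obj1), visible(pingu), wooden(obj1)} — 11 facts.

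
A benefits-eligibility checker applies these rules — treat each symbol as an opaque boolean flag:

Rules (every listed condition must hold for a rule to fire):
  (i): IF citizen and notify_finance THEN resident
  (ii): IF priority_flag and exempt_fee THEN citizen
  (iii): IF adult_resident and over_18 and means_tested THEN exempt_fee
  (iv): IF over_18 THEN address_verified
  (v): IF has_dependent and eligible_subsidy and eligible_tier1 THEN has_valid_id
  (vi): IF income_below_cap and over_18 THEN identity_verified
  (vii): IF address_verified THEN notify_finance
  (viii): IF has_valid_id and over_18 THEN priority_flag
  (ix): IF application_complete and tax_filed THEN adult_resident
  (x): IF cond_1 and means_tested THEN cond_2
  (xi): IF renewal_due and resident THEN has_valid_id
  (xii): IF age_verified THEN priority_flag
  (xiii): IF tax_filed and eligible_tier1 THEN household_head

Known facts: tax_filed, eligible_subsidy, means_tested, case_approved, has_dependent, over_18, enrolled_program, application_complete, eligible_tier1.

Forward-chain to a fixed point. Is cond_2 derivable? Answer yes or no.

Round 1 — (iv), (v), (ix), (xiii), derive address_verified, has_valid_id, adult_resident, household_head.
Round 2 — (iii), (vii), (viii), derive exempt_fee, notify_finance, priority_flag.
Round 3 — (ii), derive citizen.
Round 4 — (i), derive resident.
Fixed point reached. cond_2 is concluded only by (x); (x) needs cond_1 (never derived).

no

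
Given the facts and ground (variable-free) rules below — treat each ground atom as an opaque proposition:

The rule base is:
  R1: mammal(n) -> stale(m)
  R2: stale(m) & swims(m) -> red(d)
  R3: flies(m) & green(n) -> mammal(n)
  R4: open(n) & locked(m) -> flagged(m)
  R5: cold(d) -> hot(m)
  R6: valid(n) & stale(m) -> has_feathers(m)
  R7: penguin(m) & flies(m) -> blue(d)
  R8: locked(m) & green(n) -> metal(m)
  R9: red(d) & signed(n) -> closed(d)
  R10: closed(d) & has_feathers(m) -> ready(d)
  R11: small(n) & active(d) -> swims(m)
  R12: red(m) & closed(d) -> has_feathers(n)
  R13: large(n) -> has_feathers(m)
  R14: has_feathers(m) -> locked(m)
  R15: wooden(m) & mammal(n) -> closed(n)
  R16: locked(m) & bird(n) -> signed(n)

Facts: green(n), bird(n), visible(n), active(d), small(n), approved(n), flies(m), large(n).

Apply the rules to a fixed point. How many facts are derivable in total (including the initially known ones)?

18

[1] R3 [flies(m) & green(n) -> mammal(n)]; R11 [small(n) & active(d) -> swims(m)]; R13 [large(n) -> has_feathers(m)]. ⇒ new: mammal(n), swims(m), has_feathers(m).
[2] R1 [mammal(n) -> stale(m)]; R14 [has_feathers(m) -> locked(m)]. ⇒ new: stale(m), locked(m).
[3] R2 [stale(m) & swims(m) -> red(d)]; R8 [locked(m) & green(n) -> metal(m)]; R16 [locked(m) & bird(n) -> signed(n)]. ⇒ new: red(d), metal(m), signed(n).
[4] R9 [red(d) & signed(n) -> closed(d)]. ⇒ new: closed(d).
[5] R10 [closed(d) & has_feathers(m) -> ready(d)]. ⇒ new: ready(d).
Closure: {active(d), approved(n), bird(n), closed(d), flies(m), green(n), has_feathers(m), large(n), locked(m), mammal(n), metal(m), ready(d), red(d), signed(n), small(n), stale(m), swims(m), visible(n)} — 18 facts.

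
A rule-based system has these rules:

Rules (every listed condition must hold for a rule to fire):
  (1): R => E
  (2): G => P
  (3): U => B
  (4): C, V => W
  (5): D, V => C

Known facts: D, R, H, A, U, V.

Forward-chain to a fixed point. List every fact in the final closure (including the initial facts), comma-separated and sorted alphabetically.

A, B, C, D, E, H, R, U, V, W

[1] (1) [R => E]; (3) [U => B]; (5) [D, V => C]. ⇒ new: E, B, C.
[2] (4) [C, V => W]. ⇒ new: W.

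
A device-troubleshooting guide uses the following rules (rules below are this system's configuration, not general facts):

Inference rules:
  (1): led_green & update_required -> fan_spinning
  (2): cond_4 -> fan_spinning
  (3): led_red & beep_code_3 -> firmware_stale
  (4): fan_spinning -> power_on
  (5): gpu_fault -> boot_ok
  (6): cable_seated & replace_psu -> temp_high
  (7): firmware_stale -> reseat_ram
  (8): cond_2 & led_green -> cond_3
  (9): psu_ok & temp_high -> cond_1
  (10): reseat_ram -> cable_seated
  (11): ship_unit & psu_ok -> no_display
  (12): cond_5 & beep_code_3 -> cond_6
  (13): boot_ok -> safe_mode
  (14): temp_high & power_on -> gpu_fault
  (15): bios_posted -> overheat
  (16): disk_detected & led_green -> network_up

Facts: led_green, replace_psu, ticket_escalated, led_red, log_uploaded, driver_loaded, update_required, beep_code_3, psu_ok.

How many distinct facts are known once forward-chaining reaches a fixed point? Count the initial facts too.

Round 1: (1) [led_green & update_required -> fan_spinning]; (3) [led_red & beep_code_3 -> firmware_stale]. New: fan_spinning, firmware_stale.
Round 2: (4) [fan_spinning -> power_on]; (7) [firmware_stale -> reseat_ram]. New: power_on, reseat_ram.
Round 3: (10) [reseat_ram -> cable_seated]. New: cable_seated.
Round 4: (6) [cable_seated & replace_psu -> temp_high]. New: temp_high.
Round 5: (9) [psu_ok & temp_high -> cond_1]; (14) [temp_high & power_on -> gpu_fault]. New: cond_1, gpu_fault.
Round 6: (5) [gpu_fault -> boot_ok]. New: boot_ok.
Round 7: (13) [boot_ok -> safe_mode]. New: safe_mode.
Closure: {beep_code_3, boot_ok, cable_seated, cond_1, driver_loaded, fan_spinning, firmware_stale, gpu_fault, led_green, led_red, log_uploaded, power_on, psu_ok, replace_psu, reseat_ram, safe_mode, temp_high, ticket_escalated, update_required} — 19 facts.

19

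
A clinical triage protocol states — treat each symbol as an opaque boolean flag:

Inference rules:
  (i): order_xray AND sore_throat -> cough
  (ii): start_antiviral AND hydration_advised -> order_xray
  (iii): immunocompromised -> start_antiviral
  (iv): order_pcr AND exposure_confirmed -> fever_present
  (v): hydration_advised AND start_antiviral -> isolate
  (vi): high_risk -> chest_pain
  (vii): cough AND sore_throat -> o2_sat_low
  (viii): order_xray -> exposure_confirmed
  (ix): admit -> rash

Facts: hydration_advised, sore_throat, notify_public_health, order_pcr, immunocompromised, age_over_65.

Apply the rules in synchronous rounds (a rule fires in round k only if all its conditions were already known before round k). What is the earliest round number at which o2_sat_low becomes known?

4

Round 1: (iii) [immunocompromised -> start_antiviral]. New: start_antiviral.
Round 2: (ii) [start_antiviral AND hydration_advised -> order_xray]; (v) [hydration_advised AND start_antiviral -> isolate]. New: order_xray, isolate.
Round 3: (i) [order_xray AND sore_throat -> cough]; (viii) [order_xray -> exposure_confirmed]. New: cough, exposure_confirmed.
Round 4: (iv) [order_pcr AND exposure_confirmed -> fever_present]; (vii) [cough AND sore_throat -> o2_sat_low]. New: fever_present, o2_sat_low.
o2_sat_low first appears in round 4.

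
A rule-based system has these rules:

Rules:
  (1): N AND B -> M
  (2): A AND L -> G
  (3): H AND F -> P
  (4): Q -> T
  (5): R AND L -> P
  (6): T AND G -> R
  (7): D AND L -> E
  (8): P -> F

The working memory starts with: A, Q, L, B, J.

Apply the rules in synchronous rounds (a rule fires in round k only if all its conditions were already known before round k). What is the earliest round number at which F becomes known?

4

Round 1: (2) [A AND L -> G]; (4) [Q -> T]. New: G, T.
Round 2: (6) [T AND G -> R]. New: R.
Round 3: (5) [R AND L -> P]. New: P.
Round 4: (8) [P -> F]. New: F.
F first appears in round 4.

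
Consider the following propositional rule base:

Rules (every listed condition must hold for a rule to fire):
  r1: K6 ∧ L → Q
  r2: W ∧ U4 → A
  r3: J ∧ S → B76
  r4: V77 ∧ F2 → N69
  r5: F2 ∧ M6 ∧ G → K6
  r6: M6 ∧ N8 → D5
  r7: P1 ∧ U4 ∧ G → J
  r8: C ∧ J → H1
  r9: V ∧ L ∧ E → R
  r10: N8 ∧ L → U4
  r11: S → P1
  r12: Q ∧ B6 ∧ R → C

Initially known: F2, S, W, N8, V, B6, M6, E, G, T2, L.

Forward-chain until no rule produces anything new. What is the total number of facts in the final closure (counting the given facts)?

22

Round 1 — r5, r6, r9, r10, r11, derive K6, D5, R, U4, P1.
Round 2 — r1, r2, r7, derive Q, A, J.
Round 3 — r3, r12, derive B76, C.
Round 4 — r8, derive H1.
Closure: {A, B6, B76, C, D5, E, F2, G, H1, J, K6, L, M6, N8, P1, Q, R, S, T2, U4, V, W} — 22 facts.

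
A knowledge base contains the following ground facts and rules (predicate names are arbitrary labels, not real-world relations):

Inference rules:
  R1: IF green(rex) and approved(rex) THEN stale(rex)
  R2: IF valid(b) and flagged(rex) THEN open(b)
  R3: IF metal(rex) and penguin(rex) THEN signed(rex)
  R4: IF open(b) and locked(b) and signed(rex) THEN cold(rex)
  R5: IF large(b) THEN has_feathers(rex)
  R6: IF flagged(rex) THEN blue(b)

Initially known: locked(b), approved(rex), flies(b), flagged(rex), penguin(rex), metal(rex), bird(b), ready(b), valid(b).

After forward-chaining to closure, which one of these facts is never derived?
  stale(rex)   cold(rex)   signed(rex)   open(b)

Round 1 — R2, R3, R6, derive open(b), signed(rex), blue(b).
Round 2 — R4, derive cold(rex).
Derived: signed(rex) (round 1), open(b) (round 1), cold(rex) (round 2). stale(rex) never appears in any round.

stale(rex)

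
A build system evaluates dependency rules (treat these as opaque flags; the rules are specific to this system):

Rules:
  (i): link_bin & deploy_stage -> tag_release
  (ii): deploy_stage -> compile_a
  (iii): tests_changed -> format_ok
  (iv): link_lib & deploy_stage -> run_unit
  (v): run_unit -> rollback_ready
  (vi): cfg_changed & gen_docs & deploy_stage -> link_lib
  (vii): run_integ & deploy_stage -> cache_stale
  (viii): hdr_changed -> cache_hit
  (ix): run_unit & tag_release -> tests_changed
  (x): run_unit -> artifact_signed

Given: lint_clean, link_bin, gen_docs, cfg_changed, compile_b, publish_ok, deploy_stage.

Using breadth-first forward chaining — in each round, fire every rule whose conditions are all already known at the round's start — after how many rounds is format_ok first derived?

Round 1: (i) [link_bin & deploy_stage -> tag_release]; (ii) [deploy_stage -> compile_a]; (vi) [cfg_changed & gen_docs & deploy_stage -> link_lib]. Adds tag_release, compile_a, link_lib.
Round 2: (iv) [link_lib & deploy_stage -> run_unit]. Adds run_unit.
Round 3: (v) [run_unit -> rollback_ready]; (ix) [run_unit & tag_release -> tests_changed]; (x) [run_unit -> artifact_signed]. Adds rollback_ready, tests_changed, artifact_signed.
Round 4: (iii) [tests_changed -> format_ok]. Adds format_ok.
format_ok first appears in round 4.

4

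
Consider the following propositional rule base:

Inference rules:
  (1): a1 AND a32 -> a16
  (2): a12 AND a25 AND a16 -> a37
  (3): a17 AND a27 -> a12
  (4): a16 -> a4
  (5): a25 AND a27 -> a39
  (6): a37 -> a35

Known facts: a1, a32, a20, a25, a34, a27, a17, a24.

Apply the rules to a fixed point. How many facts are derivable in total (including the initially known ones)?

14

Round 1: (1) [a1 AND a32 -> a16]; (3) [a17 AND a27 -> a12]; (5) [a25 AND a27 -> a39]. Adds a16, a12, a39.
Round 2: (2) [a12 AND a25 AND a16 -> a37]; (4) [a16 -> a4]. Adds a37, a4.
Round 3: (6) [a37 -> a35]. Adds a35.
Closure: {a1, a12, a16, a17, a20, a24, a25, a27, a32, a34, a35, a37, a39, a4} — 14 facts.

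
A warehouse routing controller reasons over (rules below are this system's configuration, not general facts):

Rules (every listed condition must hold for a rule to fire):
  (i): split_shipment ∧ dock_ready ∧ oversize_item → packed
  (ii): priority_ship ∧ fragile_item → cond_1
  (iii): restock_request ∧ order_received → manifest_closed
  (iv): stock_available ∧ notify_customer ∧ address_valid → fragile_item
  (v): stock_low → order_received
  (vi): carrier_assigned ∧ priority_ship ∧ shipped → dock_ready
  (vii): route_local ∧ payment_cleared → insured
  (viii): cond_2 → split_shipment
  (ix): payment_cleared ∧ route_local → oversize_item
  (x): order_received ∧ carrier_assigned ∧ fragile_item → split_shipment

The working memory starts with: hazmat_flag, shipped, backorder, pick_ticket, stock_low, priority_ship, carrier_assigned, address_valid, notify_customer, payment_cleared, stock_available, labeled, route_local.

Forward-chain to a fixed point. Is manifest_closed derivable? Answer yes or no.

Round 1 — (iv), (v), (vi), (vii), (ix), derive fragile_item, order_received, dock_ready, insured, oversize_item.
Round 2 — (ii), (x), derive cond_1, split_shipment.
Round 3 — (i), derive packed.
Fixed point reached. manifest_closed is concluded only by (iii); (iii) needs restock_request (never derived).

no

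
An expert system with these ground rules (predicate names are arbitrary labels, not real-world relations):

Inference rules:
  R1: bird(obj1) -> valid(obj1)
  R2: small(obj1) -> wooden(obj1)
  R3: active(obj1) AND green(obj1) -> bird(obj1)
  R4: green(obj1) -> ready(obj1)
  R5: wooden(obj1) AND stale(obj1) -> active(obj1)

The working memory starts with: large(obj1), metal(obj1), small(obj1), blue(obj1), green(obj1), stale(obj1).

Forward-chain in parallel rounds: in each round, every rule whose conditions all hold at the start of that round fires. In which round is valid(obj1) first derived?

4

[1] R2 [small(obj1) -> wooden(obj1)]; R4 [green(obj1) -> ready(obj1)]. ⇒ new: wooden(obj1), ready(obj1).
[2] R5 [wooden(obj1) AND stale(obj1) -> active(obj1)]. ⇒ new: active(obj1).
[3] R3 [active(obj1) AND green(obj1) -> bird(obj1)]. ⇒ new: bird(obj1).
[4] R1 [bird(obj1) -> valid(obj1)]. ⇒ new: valid(obj1).
valid(obj1) first appears in round 4.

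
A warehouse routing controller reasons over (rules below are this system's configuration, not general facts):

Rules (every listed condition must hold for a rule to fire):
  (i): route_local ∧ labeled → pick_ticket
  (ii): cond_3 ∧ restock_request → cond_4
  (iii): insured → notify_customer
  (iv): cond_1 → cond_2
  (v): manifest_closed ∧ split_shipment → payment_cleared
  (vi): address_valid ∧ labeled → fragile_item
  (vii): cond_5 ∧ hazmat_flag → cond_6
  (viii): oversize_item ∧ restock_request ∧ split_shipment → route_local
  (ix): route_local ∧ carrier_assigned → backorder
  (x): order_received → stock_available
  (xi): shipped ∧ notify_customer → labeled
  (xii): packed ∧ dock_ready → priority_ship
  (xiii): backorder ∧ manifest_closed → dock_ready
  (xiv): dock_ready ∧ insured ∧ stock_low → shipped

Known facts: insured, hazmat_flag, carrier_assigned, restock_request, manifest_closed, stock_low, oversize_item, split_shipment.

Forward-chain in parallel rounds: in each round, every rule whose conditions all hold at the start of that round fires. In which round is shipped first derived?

4

Round 1 — (iii), (v), (viii), derive notify_customer, payment_cleared, route_local.
Round 2 — (ix), derive backorder.
Round 3 — (xiii), derive dock_ready.
Round 4 — (xiv), derive shipped.
shipped first appears in round 4.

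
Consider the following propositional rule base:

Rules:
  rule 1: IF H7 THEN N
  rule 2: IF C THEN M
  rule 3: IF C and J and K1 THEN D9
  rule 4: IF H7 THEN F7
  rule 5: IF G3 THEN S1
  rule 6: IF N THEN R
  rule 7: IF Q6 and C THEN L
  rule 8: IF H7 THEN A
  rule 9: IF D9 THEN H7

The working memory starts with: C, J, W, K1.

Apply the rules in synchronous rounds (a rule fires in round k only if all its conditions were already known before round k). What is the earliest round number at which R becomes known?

4

Round 1 — rule 2, rule 3, derive M, D9.
Round 2 — rule 9, derive H7.
Round 3 — rule 1, rule 4, rule 8, derive N, F7, A.
Round 4 — rule 6, derive R.
R first appears in round 4.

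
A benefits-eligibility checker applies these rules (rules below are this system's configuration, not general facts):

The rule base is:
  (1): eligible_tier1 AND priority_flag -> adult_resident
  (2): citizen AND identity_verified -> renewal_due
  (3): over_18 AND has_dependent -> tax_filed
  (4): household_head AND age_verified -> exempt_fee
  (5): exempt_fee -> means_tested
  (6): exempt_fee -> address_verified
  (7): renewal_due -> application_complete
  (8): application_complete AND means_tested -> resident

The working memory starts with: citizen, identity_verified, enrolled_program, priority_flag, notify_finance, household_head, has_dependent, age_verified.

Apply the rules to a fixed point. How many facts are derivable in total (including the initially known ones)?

Round 1 fires (2), (4), giving renewal_due, exempt_fee.
Round 2 fires (5), (6), (7), giving means_tested, address_verified, application_complete.
Round 3 fires (8), giving resident.
Closure: {address_verified, age_verified, application_complete, citizen, enrolled_program, exempt_fee, has_dependent, household_head, identity_verified, means_tested, notify_finance, priority_flag, renewal_due, resident} — 14 facts.

14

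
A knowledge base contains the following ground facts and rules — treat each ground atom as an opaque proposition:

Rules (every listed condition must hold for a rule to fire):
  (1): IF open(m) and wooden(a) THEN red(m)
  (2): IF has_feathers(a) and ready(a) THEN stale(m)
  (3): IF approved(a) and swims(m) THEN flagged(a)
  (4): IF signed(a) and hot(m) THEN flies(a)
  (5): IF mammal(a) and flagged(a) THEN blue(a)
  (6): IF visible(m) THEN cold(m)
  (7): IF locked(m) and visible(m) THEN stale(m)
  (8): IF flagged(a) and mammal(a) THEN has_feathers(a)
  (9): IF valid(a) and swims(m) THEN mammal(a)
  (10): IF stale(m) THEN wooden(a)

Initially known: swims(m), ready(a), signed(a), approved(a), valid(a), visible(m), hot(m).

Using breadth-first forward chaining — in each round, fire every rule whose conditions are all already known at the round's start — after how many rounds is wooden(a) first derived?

Round 1: (3) [IF approved(a) and swims(m) THEN flagged(a)]; (4) [IF signed(a) and hot(m) THEN flies(a)]; (6) [IF visible(m) THEN cold(m)]; (9) [IF valid(a) and swims(m) THEN mammal(a)]. New: flagged(a), flies(a), cold(m), mammal(a).
Round 2: (5) [IF mammal(a) and flagged(a) THEN blue(a)]; (8) [IF flagged(a) and mammal(a) THEN has_feathers(a)]. New: blue(a), has_feathers(a).
Round 3: (2) [IF has_feathers(a) and ready(a) THEN stale(m)]. New: stale(m).
Round 4: (10) [IF stale(m) THEN wooden(a)]. New: wooden(a).
wooden(a) first appears in round 4.

4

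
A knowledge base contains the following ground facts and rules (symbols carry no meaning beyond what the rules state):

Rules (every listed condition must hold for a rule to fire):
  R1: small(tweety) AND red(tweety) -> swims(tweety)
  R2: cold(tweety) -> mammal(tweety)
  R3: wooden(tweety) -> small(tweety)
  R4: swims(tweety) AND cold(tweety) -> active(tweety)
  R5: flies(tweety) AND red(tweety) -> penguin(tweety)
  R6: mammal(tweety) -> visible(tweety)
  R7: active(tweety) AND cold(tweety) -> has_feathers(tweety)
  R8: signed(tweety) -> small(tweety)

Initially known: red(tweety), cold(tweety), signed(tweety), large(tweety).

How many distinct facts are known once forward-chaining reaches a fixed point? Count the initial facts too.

10

Round 1 — R2, R8, derive mammal(tweety), small(tweety).
Round 2 — R1, R6, derive swims(tweety), visible(tweety).
Round 3 — R4, derive active(tweety).
Round 4 — R7, derive has_feathers(tweety).
Closure: {active(tweety), cold(tweety), has_feathers(tweety), large(tweety), mammal(tweety), red(tweety), signed(tweety), small(tweety), swims(tweety), visible(tweety)} — 10 facts.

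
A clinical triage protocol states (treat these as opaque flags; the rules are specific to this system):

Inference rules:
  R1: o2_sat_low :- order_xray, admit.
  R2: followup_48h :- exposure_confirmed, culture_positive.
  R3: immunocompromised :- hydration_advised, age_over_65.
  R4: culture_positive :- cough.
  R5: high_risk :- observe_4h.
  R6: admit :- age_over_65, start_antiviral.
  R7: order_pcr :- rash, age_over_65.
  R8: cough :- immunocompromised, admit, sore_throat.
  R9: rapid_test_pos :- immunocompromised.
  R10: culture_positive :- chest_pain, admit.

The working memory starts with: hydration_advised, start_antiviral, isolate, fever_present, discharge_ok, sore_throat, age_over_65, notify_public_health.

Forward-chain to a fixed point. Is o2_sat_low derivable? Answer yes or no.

Round 1 fires R3, R6, giving immunocompromised, admit.
Round 2 fires R8, R9, giving cough, rapid_test_pos.
Round 3 fires R4, giving culture_positive.
Fixed point reached. o2_sat_low is concluded only by R1; R1 needs order_xray (never derived).

no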